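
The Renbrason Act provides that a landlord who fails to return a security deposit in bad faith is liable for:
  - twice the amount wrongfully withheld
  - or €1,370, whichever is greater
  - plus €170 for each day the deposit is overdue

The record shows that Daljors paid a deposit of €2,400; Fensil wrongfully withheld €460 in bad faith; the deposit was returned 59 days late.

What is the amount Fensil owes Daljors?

Doubled: 2 × €460 = €920
Minimum €1,370: €920 is below the minimum → €1,370
Late-return penalty: 59 × €170 = €10,030
Damages plus late penalty: €1,370 + €10,030 = €11,400

Recovery: €11,400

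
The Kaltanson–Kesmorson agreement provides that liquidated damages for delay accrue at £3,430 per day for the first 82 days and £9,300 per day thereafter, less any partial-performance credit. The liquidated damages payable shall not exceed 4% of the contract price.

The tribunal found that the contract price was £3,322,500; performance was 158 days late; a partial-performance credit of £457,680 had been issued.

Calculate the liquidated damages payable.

First 82 days: 82 × £3,430 = £281,260
Remaining days: (158 − 82) × £9,300 = £706,800
Accrued per-day damages: £281,260 + £706,800 = £988,060
Less partial-performance credit: £988,060 − £457,680 = £530,380
Cap: 4% of £3,322,500 = £132,900
Cap at £132,900: £530,380 exceeds the cap → £132,900

Liquidated damages: £132,900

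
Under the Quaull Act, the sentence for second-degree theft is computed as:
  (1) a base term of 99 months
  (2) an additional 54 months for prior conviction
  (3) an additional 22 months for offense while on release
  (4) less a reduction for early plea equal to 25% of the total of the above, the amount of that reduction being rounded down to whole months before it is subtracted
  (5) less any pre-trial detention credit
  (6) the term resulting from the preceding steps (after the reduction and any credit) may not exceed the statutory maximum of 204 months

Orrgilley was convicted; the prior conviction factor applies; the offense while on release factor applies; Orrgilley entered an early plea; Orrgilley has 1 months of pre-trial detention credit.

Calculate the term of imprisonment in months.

Prior conviction enhancement: +54 months
Offense while on release enhancement: +22 months
Adjusted term: 99 months + 54 months + 22 months = 175 months
Early plea reduction: 25% of 175 months = 43 months (rounded down)
After reduction: 175 − 43 = 132 months
Less pre-trial detention credit: 132 months − 1 months = 131 months
Cap at 204 months: 131 months is within the cap, no reduction.

131 months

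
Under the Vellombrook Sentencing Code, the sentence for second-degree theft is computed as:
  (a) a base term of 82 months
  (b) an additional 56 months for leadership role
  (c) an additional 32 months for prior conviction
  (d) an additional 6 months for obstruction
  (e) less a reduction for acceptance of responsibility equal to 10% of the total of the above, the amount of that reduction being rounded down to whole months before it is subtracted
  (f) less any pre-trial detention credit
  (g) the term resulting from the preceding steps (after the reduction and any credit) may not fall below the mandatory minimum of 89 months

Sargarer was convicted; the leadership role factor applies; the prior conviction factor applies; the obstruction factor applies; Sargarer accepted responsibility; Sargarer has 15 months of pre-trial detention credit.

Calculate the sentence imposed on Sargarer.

Leadership role enhancement: +56 months
Prior conviction enhancement: +32 months
Obstruction enhancement: +6 months
Adjusted term: 82 months + 56 months + 32 months + 6 months = 176 months
Acceptance of responsibility reduction: 10% of 176 months = 17 months (rounded down)
After reduction: 176 − 17 = 159 months
Less pre-trial detention credit: 159 months − 15 months = 144 months
Minimum 89 months: 144 months meets the minimum, no increase.

144 months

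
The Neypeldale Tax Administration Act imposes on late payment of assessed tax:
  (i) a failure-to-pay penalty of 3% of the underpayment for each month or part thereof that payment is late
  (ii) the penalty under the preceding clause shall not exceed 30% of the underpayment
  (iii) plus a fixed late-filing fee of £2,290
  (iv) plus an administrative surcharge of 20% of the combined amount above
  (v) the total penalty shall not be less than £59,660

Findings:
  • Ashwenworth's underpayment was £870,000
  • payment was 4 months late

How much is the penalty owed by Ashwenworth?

£128,028

Accrued rate: 3% × 4 = 12%, capped at 30% → 12%
Failure-to-pay penalty: 12% of £870,000 = £104,400
Penalty before surcharge: £104,400 + £2,290 = £106,690
Administrative surcharge: 20% of £106,690 = £21,338
Total penalty: £106,690 + £21,338 = £128,028
Minimum £59,660: £128,028 meets the minimum, no increase.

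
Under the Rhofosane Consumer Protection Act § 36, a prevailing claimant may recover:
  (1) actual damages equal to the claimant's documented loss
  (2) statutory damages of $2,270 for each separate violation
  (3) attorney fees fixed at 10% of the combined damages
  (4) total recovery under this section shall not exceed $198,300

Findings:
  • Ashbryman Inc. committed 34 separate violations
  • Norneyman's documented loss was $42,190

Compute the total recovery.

$131,307

Statutory damages: 34 × $2,270 = $77,180
Combined damages: $42,190 + $77,180 = $119,370
Attorney fees: 10% of $119,370 = $11,937
Total before cap: $119,370 + $11,937 = $131,307
Cap at $198,300: $131,307 is within the cap, no reduction.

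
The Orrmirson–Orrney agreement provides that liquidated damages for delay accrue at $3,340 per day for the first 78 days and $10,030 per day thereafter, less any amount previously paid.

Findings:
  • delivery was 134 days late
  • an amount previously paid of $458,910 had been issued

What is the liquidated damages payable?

First 78 days: 78 × $3,340 = $260,520
Remaining days: (134 − 78) × $10,030 = $561,680
Accrued per-day damages: $260,520 + $561,680 = $822,200
Less amount previously paid: $822,200 − $458,910 = $363,290

$363,290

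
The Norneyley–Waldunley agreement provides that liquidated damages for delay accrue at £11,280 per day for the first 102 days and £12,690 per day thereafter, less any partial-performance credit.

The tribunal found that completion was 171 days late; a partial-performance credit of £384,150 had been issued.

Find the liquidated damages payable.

First 102 days: 102 × £11,280 = £1,150,560
Remaining days: (171 − 102) × £12,690 = £875,610
Accrued per-day damages: £1,150,560 + £875,610 = £2,026,170
Less partial-performance credit: £2,026,170 − £384,150 = £1,642,020

£1,642,020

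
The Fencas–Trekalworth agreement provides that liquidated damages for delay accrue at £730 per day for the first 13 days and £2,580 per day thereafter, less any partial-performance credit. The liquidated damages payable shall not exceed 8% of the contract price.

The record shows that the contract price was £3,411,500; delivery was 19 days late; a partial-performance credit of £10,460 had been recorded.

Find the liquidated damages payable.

First 13 days: 13 × £730 = £9,490
Remaining days: (19 − 13) × £2,580 = £15,480
Accrued per-day damages: £9,490 + £15,480 = £24,970
Less partial-performance credit: £24,970 − £10,460 = £14,510
Cap: 8% of £3,411,500 = £272,920
Cap at £272,920: £14,510 is within the cap, no reduction.

Liquidated damages: £14,510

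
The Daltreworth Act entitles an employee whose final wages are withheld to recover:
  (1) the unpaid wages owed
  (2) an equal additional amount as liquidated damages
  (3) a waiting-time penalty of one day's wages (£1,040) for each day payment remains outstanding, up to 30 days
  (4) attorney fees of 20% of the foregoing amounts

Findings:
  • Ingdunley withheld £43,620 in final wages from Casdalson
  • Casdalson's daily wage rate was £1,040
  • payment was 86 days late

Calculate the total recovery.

£142,128

Liquidated damages (equal amount): £43,620
Penalty days: min(86, 30) = 30
Waiting-time penalty: 30 × £1,040 = £31,200
Subtotal: £43,620 + £43,620 + £31,200 = £118,440
Attorney fees: 20% of £118,440 = £23,688
Total award: £118,440 + £23,688 = £142,128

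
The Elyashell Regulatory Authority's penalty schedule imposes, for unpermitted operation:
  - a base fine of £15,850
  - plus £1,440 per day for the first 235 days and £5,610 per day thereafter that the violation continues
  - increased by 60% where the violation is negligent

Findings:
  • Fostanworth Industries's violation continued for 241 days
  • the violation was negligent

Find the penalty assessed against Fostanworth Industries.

Civil penalty: £620,656

First 235 days: 235 × £1,440 = £338,400
Remaining days: (241 − 235) × £5,610 = £33,660
Per-day component: £338,400 + £33,660 = £372,060
Base plus per-day: £15,850 + £372,060 = £387,910
Enhancement: 60% of £387,910 = £232,746
Enhanced fine: £387,910 + £232,746 = £620,656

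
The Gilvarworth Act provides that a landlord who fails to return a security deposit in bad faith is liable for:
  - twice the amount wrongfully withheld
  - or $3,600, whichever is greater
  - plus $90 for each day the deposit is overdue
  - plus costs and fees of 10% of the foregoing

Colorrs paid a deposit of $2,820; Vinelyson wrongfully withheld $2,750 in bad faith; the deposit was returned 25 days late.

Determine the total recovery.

$8,525

Doubled: 2 × $2,750 = $5,500
Minimum $3,600: $5,500 meets the minimum, no increase.
Late-return penalty: 25 × $90 = $2,250
Damages plus late penalty: $5,500 + $2,250 = $7,750
Costs and fees: 10% of $7,750 = $775
Total recovery: $7,750 + $775 = $8,525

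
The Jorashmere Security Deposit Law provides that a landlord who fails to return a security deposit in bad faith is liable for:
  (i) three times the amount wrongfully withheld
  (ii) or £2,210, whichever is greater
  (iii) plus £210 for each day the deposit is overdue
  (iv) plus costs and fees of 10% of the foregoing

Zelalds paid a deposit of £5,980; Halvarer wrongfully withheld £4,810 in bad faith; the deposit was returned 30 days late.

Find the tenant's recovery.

Trebled: 3 × £4,810 = £14,430
Minimum £2,210: £14,430 meets the minimum, no increase.
Late-return penalty: 30 × £210 = £6,300
Damages plus late penalty: £14,430 + £6,300 = £20,730
Costs and fees: 10% of £20,730 = £2,073
Total recovery: £20,730 + £2,073 = £22,803

£22,803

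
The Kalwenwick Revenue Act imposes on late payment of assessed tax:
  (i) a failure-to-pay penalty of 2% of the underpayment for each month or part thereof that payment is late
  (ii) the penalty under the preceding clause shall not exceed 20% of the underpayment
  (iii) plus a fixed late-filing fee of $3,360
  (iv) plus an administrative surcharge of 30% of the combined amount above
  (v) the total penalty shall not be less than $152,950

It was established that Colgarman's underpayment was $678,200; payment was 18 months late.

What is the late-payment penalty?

$180,700

Accrued rate: 2% × 18 = 36%, capped at 20% → 20%
Failure-to-pay penalty: 20% of $678,200 = $135,640
Penalty before surcharge: $135,640 + $3,360 = $139,000
Administrative surcharge: 30% of $139,000 = $41,700
Total penalty: $139,000 + $41,700 = $180,700
Minimum $152,950: $180,700 meets the minimum, no increase.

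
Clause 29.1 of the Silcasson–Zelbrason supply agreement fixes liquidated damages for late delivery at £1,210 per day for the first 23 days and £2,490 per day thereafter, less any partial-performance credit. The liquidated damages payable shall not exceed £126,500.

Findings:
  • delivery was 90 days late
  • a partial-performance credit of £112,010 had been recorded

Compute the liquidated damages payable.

First 23 days: 23 × £1,210 = £27,830
Remaining days: (90 − 23) × £2,490 = £166,830
Accrued per-day damages: £27,830 + £166,830 = £194,660
Less partial-performance credit: £194,660 − £112,010 = £82,650
Cap at £126,500: £82,650 is within the cap, no reduction.

Liquidated damages: £82,650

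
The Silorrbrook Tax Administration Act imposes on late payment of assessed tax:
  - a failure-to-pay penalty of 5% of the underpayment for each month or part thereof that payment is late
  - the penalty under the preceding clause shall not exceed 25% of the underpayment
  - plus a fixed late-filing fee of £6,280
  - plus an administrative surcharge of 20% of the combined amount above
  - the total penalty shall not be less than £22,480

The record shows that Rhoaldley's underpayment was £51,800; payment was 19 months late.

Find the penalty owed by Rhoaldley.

Accrued rate: 5% × 19 = 95%, capped at 25% → 25%
Failure-to-pay penalty: 25% of £51,800 = £12,950
Penalty before surcharge: £12,950 + £6,280 = £19,230
Administrative surcharge: 20% of £19,230 = £3,846
Total penalty: £19,230 + £3,846 = £23,076
Minimum £22,480: £23,076 meets the minimum, no increase.

£23,076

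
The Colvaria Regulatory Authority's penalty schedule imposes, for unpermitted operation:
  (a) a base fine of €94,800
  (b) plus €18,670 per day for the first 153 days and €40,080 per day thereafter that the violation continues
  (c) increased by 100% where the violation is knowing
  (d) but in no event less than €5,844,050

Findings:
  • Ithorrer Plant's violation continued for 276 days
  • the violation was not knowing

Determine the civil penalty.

First 153 days: 153 × €18,670 = €2,856,510
Remaining days: (276 − 153) × €40,080 = €4,929,840
Per-day component: €2,856,510 + €4,929,840 = €7,786,350
Base plus per-day: €94,800 + €7,786,350 = €7,881,150
The violation was not knowing: no 100% increase.
Minimum €5,844,050: €7,881,150 meets the minimum, no increase.

€7,881,150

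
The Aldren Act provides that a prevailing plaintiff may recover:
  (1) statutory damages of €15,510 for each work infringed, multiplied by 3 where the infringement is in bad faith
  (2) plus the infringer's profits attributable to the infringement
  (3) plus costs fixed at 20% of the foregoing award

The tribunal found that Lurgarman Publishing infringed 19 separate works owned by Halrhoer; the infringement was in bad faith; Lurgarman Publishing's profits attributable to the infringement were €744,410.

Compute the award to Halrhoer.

Statutory damages: 19 × €15,510 = €294,690
Trebled: 3 × €294,690 = €884,070
Combined award: €884,070 + €744,410 = €1,628,480
Costs: 20% of €1,628,480 = €325,696
Award plus costs: €1,628,480 + €325,696 = €1,954,176

Award: €1,954,176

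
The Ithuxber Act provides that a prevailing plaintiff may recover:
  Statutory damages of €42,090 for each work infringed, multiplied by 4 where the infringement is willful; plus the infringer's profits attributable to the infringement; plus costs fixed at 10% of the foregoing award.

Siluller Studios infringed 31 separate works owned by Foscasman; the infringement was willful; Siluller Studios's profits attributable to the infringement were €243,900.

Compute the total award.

Statutory damages: 31 × €42,090 = €1,304,790
Multiplied by 4: 4 × €1,304,790 = €5,219,160
Combined award: €5,219,160 + €243,900 = €5,463,060
Costs: 10% of €5,463,060 = €546,306
Award plus costs: €5,463,060 + €546,306 = €6,009,366

€6,009,366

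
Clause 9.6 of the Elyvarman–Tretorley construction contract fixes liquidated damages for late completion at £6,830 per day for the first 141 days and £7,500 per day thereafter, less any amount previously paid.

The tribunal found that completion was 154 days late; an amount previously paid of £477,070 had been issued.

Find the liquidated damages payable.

First 141 days: 141 × £6,830 = £963,030
Remaining days: (154 − 141) × £7,500 = £97,500
Accrued per-day damages: £963,030 + £97,500 = £1,060,530
Less amount previously paid: £1,060,530 − £477,070 = £583,460

£583,460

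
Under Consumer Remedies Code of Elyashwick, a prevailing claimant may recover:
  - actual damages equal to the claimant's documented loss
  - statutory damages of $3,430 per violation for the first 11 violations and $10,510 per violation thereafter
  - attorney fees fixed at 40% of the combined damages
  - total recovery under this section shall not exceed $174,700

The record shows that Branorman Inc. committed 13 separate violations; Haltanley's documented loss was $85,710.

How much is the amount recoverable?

$174,700

First 11 violations: 11 × $3,430 = $37,730
Remaining violations: (13 − 11) × $10,510 = $21,020
Statutory damages: $37,730 + $21,020 = $58,750
Combined damages: $85,710 + $58,750 = $144,460
Attorney fees: 40% of $144,460 = $57,784
Total before cap: $144,460 + $57,784 = $202,244
Cap at $174,700: $202,244 exceeds the cap → $174,700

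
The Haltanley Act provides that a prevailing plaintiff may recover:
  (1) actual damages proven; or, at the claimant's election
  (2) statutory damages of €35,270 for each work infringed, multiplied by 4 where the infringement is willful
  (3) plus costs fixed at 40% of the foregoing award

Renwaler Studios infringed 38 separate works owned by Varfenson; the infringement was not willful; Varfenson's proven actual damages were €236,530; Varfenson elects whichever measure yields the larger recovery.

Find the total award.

€1,876,364

Statutory damages: 38 × €35,270 = €1,340,260
Infringement not willful: no ×4 enhancement.
Greater of actual damages (€236,530) or statutory damages (€1,340,260): €1,340,260
Costs: 40% of €1,340,260 = €536,104
Award plus costs: €1,340,260 + €536,104 = €1,876,364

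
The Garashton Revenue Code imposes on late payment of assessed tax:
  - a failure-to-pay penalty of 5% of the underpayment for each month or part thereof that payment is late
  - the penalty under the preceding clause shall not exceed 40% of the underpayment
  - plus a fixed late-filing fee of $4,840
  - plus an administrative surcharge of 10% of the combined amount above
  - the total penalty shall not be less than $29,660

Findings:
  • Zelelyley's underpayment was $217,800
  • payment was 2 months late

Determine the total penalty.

Accrued rate: 5% × 2 = 10%, capped at 40% → 10%
Failure-to-pay penalty: 10% of $217,800 = $21,780
Penalty before surcharge: $21,780 + $4,840 = $26,620
Administrative surcharge: 10% of $26,620 = $2,662
Total penalty: $26,620 + $2,662 = $29,282
Minimum $29,660: $29,282 is below the minimum → $29,660

$29,660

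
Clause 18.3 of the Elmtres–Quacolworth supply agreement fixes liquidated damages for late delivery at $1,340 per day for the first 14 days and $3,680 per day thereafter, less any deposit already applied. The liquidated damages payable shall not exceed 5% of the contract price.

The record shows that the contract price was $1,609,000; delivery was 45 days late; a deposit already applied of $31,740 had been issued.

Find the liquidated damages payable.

First 14 days: 14 × $1,340 = $18,760
Remaining days: (45 − 14) × $3,680 = $114,080
Accrued per-day damages: $18,760 + $114,080 = $132,840
Less deposit already applied: $132,840 − $31,740 = $101,100
Cap: 5% of $1,609,000 = $80,450
Cap at $80,450: $101,100 exceeds the cap → $80,450

$80,450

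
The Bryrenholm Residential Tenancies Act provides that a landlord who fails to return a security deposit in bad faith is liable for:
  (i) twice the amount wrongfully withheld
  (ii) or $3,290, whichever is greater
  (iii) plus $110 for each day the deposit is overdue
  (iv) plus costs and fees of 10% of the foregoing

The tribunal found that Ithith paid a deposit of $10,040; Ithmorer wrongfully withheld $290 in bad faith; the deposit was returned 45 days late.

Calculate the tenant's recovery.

Doubled: 2 × $290 = $580
Minimum $3,290: $580 is below the minimum → $3,290
Late-return penalty: 45 × $110 = $4,950
Damages plus late penalty: $3,290 + $4,950 = $8,240
Costs and fees: 10% of $8,240 = $824
Total recovery: $8,240 + $824 = $9,064

$9,064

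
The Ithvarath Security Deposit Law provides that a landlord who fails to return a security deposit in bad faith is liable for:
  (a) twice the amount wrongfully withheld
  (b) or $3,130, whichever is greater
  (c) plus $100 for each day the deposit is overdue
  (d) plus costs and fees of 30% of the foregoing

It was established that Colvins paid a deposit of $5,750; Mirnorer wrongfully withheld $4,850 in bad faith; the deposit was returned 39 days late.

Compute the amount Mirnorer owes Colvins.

$17,680

Doubled: 2 × $4,850 = $9,700
Minimum $3,130: $9,700 meets the minimum, no increase.
Late-return penalty: 39 × $100 = $3,900
Damages plus late penalty: $9,700 + $3,900 = $13,600
Costs and fees: 30% of $13,600 = $4,080
Total recovery: $13,600 + $4,080 = $17,680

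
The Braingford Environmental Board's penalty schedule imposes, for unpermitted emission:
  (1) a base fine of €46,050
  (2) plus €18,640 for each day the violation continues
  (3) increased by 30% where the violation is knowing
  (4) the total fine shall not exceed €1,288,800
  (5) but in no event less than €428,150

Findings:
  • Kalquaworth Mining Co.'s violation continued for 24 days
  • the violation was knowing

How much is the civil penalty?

€641,433

Per-day component: 24 × €18,640 = €447,360
Base plus per-day: €46,050 + €447,360 = €493,410
Enhancement: 30% of €493,410 = €148,023
Enhanced fine: €493,410 + €148,023 = €641,433
Cap at €1,288,800: €641,433 is within the cap, no reduction.
Minimum €428,150: €641,433 meets the minimum, no increase.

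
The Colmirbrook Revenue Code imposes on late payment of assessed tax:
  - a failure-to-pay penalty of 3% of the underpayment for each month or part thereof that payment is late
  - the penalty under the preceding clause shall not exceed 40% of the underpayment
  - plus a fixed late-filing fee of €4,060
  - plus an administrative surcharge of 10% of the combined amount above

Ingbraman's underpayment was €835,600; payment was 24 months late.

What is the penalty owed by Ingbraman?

€372,130

Accrued rate: 3% × 24 = 72%, capped at 40% → 40%
Failure-to-pay penalty: 40% of €835,600 = €334,240
Penalty before surcharge: €334,240 + €4,060 = €338,300
Administrative surcharge: 10% of €338,300 = €33,830
Total penalty: €338,300 + €33,830 = €372,130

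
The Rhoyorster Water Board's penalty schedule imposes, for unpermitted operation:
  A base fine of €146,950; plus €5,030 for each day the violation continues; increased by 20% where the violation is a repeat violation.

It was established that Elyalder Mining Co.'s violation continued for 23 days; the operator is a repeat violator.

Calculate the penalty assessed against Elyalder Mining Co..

Per-day component: 23 × €5,030 = €115,690
Base plus per-day: €146,950 + €115,690 = €262,640
Enhancement: 20% of €262,640 = €52,528
Enhanced fine: €262,640 + €52,528 = €315,168

€315,168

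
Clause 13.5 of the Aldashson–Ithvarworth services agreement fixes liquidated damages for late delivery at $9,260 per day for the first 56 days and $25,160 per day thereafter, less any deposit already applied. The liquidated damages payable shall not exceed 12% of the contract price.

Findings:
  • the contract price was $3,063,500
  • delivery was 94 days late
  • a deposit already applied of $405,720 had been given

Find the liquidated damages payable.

$367,620

First 56 days: 56 × $9,260 = $518,560
Remaining days: (94 − 56) × $25,160 = $956,080
Accrued per-day damages: $518,560 + $956,080 = $1,474,640
Less deposit already applied: $1,474,640 − $405,720 = $1,068,920
Cap: 12% of $3,063,500 = $367,620
Cap at $367,620: $1,068,920 exceeds the cap → $367,620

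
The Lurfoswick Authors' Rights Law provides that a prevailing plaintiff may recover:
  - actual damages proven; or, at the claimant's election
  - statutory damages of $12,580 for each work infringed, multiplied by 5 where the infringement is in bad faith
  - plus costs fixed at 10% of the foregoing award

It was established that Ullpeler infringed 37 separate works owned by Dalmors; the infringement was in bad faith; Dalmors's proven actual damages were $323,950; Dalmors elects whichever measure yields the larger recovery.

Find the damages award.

$2,560,030

Statutory damages: 37 × $12,580 = $465,460
Multiplied by 5: 5 × $465,460 = $2,327,300
Greater of actual damages ($323,950) or enhanced statutory damages ($2,327,300): $2,327,300
Costs: 10% of $2,327,300 = $232,730
Award plus costs: $2,327,300 + $232,730 = $2,560,030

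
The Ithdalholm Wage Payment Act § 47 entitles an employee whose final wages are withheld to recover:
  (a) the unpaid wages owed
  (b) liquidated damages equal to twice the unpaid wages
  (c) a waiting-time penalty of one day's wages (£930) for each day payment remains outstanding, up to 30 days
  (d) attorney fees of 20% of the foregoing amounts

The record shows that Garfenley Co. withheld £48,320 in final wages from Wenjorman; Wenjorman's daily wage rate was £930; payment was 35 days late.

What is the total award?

Total award: £207,432

Doubled: 2 × £48,320 = £96,640
Penalty days: min(35, 30) = 30
Waiting-time penalty: 30 × £930 = £27,900
Subtotal: £48,320 + £96,640 + £27,900 = £172,860
Attorney fees: 20% of £172,860 = £34,572
Total award: £172,860 + £34,572 = £207,432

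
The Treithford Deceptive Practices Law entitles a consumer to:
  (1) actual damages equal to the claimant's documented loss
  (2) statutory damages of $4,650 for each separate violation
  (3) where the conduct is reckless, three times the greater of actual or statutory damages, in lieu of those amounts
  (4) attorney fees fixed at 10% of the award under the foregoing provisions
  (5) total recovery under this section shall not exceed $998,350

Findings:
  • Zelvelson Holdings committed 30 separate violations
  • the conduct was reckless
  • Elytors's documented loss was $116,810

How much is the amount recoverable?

Statutory damages: 30 × $4,650 = $139,500
Greater of actual damages ($116,810) or statutory damages ($139,500): $139,500
Trebled: 3 × $139,500 = $418,500
Attorney fees: 10% of $418,500 = $41,850
Total before cap: $418,500 + $41,850 = $460,350
Cap at $998,350: $460,350 is within the cap, no reduction.

$460,350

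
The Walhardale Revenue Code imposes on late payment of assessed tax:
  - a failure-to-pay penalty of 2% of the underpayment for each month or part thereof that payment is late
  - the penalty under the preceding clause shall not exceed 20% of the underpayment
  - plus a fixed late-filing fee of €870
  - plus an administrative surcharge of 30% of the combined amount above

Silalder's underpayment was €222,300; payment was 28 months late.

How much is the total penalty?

Accrued rate: 2% × 28 = 56%, capped at 20% → 20%
Failure-to-pay penalty: 20% of €222,300 = €44,460
Penalty before surcharge: €44,460 + €870 = €45,330
Administrative surcharge: 30% of €45,330 = €13,599
Total penalty: €45,330 + €13,599 = €58,929

€58,929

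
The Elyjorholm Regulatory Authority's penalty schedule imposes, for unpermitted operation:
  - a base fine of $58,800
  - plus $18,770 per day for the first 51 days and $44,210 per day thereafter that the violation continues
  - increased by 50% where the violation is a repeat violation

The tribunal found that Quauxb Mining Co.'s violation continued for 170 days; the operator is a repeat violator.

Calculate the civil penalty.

First 51 days: 51 × $18,770 = $957,270
Remaining days: (170 − 51) × $44,210 = $5,260,990
Per-day component: $957,270 + $5,260,990 = $6,218,260
Base plus per-day: $58,800 + $6,218,260 = $6,277,060
Enhancement: 50% of $6,277,060 = $3,138,530
Enhanced fine: $6,277,060 + $3,138,530 = $9,415,590

$9,415,590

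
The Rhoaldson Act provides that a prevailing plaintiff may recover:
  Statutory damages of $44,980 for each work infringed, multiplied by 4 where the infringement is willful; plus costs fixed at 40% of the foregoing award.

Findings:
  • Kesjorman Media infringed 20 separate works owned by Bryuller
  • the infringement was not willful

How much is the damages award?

Award: $1,259,440

Statutory damages: 20 × $44,980 = $899,600
Infringement not willful: no ×4 enhancement.
Costs: 40% of $899,600 = $359,840
Award plus costs: $899,600 + $359,840 = $1,259,440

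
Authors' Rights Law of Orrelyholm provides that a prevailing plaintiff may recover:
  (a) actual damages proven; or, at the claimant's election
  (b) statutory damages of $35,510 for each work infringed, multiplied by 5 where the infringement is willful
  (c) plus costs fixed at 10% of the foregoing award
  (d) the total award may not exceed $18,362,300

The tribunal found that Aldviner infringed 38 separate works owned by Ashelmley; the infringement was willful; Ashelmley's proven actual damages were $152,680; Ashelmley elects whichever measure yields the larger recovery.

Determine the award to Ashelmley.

$7,421,590

Statutory damages: 38 × $35,510 = $1,349,380
Multiplied by 5: 5 × $1,349,380 = $6,746,900
Greater of actual damages ($152,680) or enhanced statutory damages ($6,746,900): $6,746,900
Costs: 10% of $6,746,900 = $674,690
Award plus costs: $6,746,900 + $674,690 = $7,421,590
Cap at $18,362,300: $7,421,590 is within the cap, no reduction.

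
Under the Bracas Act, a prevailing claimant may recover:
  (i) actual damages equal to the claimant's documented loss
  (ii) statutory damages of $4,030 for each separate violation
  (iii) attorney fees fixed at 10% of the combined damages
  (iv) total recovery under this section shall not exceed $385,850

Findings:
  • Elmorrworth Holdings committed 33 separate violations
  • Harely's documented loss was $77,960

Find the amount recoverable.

Total recovery: $232,045

Statutory damages: 33 × $4,030 = $132,990
Combined damages: $77,960 + $132,990 = $210,950
Attorney fees: 10% of $210,950 = $21,095
Total before cap: $210,950 + $21,095 = $232,045
Cap at $385,850: $232,045 is within the cap, no reduction.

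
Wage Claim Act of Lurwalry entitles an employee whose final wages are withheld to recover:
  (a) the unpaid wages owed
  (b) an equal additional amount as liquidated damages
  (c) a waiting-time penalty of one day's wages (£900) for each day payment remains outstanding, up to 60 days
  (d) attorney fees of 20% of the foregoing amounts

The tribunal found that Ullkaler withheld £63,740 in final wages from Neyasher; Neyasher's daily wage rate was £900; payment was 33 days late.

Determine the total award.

£188,616

Liquidated damages (equal amount): £63,740
Penalty days: min(33, 60) = 33
Waiting-time penalty: 33 × £900 = £29,700
Subtotal: £63,740 + £63,740 + £29,700 = £157,180
Attorney fees: 20% of £157,180 = £31,436
Total award: £157,180 + £31,436 = £188,616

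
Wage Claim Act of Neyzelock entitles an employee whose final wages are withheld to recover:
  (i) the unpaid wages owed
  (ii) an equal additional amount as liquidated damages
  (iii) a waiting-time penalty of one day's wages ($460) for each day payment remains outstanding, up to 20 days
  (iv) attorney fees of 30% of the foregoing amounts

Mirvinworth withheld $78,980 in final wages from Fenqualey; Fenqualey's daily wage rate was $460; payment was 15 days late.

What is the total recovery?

Liquidated damages (equal amount): $78,980
Penalty days: min(15, 20) = 15
Waiting-time penalty: 15 × $460 = $6,900
Subtotal: $78,980 + $78,980 + $6,900 = $164,860
Attorney fees: 30% of $164,860 = $49,458
Total award: $164,860 + $49,458 = $214,318

$214,318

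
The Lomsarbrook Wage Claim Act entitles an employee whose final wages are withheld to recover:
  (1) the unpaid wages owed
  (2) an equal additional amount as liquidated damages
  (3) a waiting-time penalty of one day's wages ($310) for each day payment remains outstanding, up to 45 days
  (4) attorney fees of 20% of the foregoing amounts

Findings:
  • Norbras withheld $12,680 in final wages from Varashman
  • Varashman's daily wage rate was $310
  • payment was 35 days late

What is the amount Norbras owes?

Liquidated damages (equal amount): $12,680
Penalty days: min(35, 45) = 35
Waiting-time penalty: 35 × $310 = $10,850
Subtotal: $12,680 + $12,680 + $10,850 = $36,210
Attorney fees: 20% of $36,210 = $7,242
Total award: $36,210 + $7,242 = $43,452

$43,452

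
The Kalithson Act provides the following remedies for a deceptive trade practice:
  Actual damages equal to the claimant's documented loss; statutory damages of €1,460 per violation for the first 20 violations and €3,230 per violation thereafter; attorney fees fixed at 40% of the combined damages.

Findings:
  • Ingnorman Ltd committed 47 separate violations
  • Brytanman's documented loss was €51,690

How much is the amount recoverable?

Total recovery: €235,340

First 20 violations: 20 × €1,460 = €29,200
Remaining violations: (47 − 20) × €3,230 = €87,210
Statutory damages: €29,200 + €87,210 = €116,410
Combined damages: €51,690 + €116,410 = €168,100
Attorney fees: 40% of €168,100 = €67,240
Total recovery: €168,100 + €67,240 = €235,340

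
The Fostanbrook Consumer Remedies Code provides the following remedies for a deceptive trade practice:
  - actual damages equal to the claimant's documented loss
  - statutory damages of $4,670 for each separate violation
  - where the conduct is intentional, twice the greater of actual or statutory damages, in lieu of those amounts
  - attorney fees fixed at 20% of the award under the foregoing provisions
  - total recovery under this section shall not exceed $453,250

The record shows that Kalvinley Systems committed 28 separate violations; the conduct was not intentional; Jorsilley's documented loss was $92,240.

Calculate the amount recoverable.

Statutory damages: 28 × $4,670 = $130,760
Conduct not intentional: the in-lieu enhancement does not apply.
Actual plus statutory damages: $92,240 + $130,760 = $223,000
Attorney fees: 20% of $223,000 = $44,600
Total before cap: $223,000 + $44,600 = $267,600
Cap at $453,250: $267,600 is within the cap, no reduction.

$267,600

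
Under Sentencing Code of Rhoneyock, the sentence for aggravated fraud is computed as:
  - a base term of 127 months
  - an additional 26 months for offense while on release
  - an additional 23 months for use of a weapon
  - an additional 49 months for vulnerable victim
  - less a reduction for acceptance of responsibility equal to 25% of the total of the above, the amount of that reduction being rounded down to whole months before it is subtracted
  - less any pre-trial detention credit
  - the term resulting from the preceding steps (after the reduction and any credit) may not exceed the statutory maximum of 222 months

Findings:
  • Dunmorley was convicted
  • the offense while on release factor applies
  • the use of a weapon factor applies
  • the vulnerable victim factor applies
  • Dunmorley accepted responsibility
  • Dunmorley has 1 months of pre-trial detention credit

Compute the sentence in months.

Offense while on release enhancement: +26 months
Use of a weapon enhancement: +23 months
Vulnerable victim enhancement: +49 months
Adjusted term: 127 months + 26 months + 23 months + 49 months = 225 months
Acceptance of responsibility reduction: 25% of 225 months = 56 months (rounded down)
After reduction: 225 − 56 = 169 months
Less pre-trial detention credit: 169 months − 1 months = 168 months
Cap at 222 months: 168 months is within the cap, no reduction.

168 months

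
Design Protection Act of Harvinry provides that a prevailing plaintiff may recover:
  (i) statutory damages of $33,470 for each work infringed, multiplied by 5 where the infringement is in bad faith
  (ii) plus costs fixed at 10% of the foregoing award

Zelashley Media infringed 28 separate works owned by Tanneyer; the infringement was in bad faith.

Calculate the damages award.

$5,154,380

Statutory damages: 28 × $33,470 = $937,160
Multiplied by 5: 5 × $937,160 = $4,685,800
Costs: 10% of $4,685,800 = $468,580
Award plus costs: $4,685,800 + $468,580 = $5,154,380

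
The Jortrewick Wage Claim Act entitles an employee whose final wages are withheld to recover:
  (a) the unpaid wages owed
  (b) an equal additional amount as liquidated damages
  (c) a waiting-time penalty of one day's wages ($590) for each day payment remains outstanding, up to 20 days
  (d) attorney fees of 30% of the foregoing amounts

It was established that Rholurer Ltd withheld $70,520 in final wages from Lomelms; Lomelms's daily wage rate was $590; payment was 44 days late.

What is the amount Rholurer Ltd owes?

$198,692

Liquidated damages (equal amount): $70,520
Penalty days: min(44, 20) = 20
Waiting-time penalty: 20 × $590 = $11,800
Subtotal: $70,520 + $70,520 + $11,800 = $152,840
Attorney fees: 30% of $152,840 = $45,852
Total award: $152,840 + $45,852 = $198,692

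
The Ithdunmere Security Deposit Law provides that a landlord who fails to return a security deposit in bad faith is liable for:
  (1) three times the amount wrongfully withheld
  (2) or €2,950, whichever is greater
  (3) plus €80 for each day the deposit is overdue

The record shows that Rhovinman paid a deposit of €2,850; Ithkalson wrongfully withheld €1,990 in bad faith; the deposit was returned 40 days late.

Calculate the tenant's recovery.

Recovery: €9,170

Trebled: 3 × €1,990 = €5,970
Minimum €2,950: €5,970 meets the minimum, no increase.
Late-return penalty: 40 × €80 = €3,200
Damages plus late penalty: €5,970 + €3,200 = €9,170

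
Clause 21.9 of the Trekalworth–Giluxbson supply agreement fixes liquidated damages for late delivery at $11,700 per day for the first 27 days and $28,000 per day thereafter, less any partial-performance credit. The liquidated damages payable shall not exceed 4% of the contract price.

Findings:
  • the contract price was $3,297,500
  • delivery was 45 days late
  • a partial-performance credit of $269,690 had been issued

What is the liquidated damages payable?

$131,900

First 27 days: 27 × $11,700 = $315,900
Remaining days: (45 − 27) × $28,000 = $504,000
Accrued per-day damages: $315,900 + $504,000 = $819,900
Less partial-performance credit: $819,900 − $269,690 = $550,210
Cap: 4% of $3,297,500 = $131,900
Cap at $131,900: $550,210 exceeds the cap → $131,900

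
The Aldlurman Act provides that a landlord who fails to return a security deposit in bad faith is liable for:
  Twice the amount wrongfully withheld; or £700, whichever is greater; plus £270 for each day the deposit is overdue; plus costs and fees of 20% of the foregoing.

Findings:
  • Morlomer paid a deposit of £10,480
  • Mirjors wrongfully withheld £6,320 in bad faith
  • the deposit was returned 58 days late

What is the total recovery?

£33,960

Doubled: 2 × £6,320 = £12,640
Minimum £700: £12,640 meets the minimum, no increase.
Late-return penalty: 58 × £270 = £15,660
Damages plus late penalty: £12,640 + £15,660 = £28,300
Costs and fees: 20% of £28,300 = £5,660
Total recovery: £28,300 + £5,660 = £33,960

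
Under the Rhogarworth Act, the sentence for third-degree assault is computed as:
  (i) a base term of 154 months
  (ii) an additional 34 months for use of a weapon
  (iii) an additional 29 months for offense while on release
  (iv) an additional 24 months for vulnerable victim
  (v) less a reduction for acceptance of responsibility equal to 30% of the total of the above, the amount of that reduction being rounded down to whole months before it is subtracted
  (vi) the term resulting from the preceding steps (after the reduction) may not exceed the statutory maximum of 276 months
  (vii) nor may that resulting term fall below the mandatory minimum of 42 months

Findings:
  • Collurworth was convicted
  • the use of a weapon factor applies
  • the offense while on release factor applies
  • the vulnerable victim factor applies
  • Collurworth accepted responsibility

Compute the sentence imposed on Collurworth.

Use of a weapon enhancement: +34 months
Offense while on release enhancement: +29 months
Vulnerable victim enhancement: +24 months
Adjusted term: 154 months + 34 months + 29 months + 24 months = 241 months
Acceptance of responsibility reduction: 30% of 241 months = 72 months (rounded down)
After reduction: 241 − 72 = 169 months
Cap at 276 months: 169 months is within the cap, no reduction.
Minimum 42 months: 169 months meets the minimum, no increase.

Sentence: 169 months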